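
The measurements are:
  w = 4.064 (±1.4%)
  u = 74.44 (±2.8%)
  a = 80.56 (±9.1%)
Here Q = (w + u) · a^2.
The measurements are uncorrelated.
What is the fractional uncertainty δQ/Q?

0.184

Let h = w + u = 78.50. δh = √(δw² + δu²) = √(0.00324 + 4.34) = 2.09, so δh/h = 0.0266.
Q is then a monomial in h, a:
δQ/Q = √((δh/h)² + (2·δa/a)²) = √(0.000705 + 0.0331) = 0.184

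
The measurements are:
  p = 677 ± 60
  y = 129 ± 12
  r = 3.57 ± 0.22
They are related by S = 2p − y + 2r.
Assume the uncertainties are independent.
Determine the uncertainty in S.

Absolute uncertainties add in quadrature for a linear combination:
  (2·δp)² = 14400;  (δy)² = 144;  (2·δr)² = 0.194
δS = √(14500) = 121

121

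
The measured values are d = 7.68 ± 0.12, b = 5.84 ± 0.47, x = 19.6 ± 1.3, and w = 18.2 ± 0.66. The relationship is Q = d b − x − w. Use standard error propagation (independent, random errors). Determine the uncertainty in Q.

Let p = d·b = 44.9. δp/p = √((1·δd/d)² + (1·δb/b)²) = √(0.000244 + 0.00648) = 0.0820, so δp = 3.68.
Q = p − x − w: δQ = √(δp² + δx² + δw²) = √(13.5 + 1.69 + 0.436) = 3.96

3.96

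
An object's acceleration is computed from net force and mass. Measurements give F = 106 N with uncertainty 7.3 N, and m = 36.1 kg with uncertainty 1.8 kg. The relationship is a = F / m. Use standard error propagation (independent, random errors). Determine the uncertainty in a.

a is a product of powers, so relative uncertainties combine in quadrature:
  (1·δF/F)² = (1×0.0689)² = 0.00474;  (-1·δm/m)² = (-1×0.0499)² = 0.00249
δa/a = √(0.00723) = 0.0850
a = 2.94 m/s^2, so δa = 0.0850 × 2.94 = 0.250 m/s^2.

0.250 m/s^2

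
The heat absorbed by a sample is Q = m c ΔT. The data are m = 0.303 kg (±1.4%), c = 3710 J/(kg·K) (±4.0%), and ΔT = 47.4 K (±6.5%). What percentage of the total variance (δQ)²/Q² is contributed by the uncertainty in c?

(δQ/Q)² = (1·δm/m)² + (1·δc/c)² + (1·δΔT/ΔT)²
  m term: (1×0.0140)² = 0.000196
  c term: (1×0.0400)² = 0.00160
  ΔT term: (1×0.0650)² = 0.00423
Total = 0.00602. Share from c = 0.00160/0.00602 = 0.266.

26.6%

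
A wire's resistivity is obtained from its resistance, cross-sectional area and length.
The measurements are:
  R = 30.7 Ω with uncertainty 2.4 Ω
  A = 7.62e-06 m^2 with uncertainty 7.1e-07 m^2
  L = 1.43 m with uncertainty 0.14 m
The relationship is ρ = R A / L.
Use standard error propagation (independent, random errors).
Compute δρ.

ρ is a product of powers, so relative uncertainties combine in quadrature:
  (1·δR/R)² = (1×0.0782)² = 0.00611;  (1·δA/A)² = (1×0.0932)² = 0.00868;  (-1·δL/L)² = (-1×0.0979)² = 0.00958
δρ/ρ = √(0.0244) = 0.156
ρ = 0.000164 Ω·m, so δρ = 0.156 × 0.000164 = 2.55e-05 Ω·m.

2.55e-05 Ω·m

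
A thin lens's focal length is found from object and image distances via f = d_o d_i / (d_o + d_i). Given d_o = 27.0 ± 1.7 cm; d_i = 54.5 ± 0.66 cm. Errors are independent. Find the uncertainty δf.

∂f/∂d_o = (d_i/(d_o+d_i))² = 0.447;  ∂f/∂d_i = (d_o/(d_o+d_i))² = 0.110
δf = √((∂f/∂d_o · δd_o)² + (∂f/∂d_i · δd_i)²) = √(0.578 + 0.00525) = 0.764 cm

0.764 cm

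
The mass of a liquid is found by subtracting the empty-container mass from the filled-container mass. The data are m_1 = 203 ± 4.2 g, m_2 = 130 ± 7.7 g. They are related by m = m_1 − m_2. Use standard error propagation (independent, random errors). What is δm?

m is a linear combination, so absolute uncertainties add in quadrature:
  (δm_1)² = 17.6;  (δm_2)² = 59.3
δm = √(76.9) = 8.77 g

8.77 g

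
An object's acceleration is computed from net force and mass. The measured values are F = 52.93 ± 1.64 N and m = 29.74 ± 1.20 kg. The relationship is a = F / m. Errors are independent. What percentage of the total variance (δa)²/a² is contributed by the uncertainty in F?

(δa/a)² = (1·δF/F)² + (-1·δm/m)²
  F term: (1×0.0310)² = 0.000960
  m term: (-1×0.0403)² = 0.00163
Total = 0.00259. Share from F = 0.000960/0.00259 = 0.371.

37.1%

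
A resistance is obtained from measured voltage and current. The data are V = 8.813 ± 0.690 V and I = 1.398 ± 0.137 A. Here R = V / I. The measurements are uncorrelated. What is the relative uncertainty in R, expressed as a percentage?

12.5%

Since R is a product/quotient, work with relative uncertainties:
  (1·δV/V)² = (1×0.0783)² = 0.00613;  (-1·δI/I)² = (-1×0.0980)² = 0.00960
δR/R = √(0.0157) = 0.125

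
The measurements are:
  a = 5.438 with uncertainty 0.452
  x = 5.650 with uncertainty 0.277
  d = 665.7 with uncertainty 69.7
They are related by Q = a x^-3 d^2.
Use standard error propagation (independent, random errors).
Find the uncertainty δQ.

3590

Since Q is a product/quotient, work with relative uncertainties:
  (1·δa/a)² = (1×0.0831)² = 0.00691;  (-3·δx/x)² = (-3×0.0490)² = 0.0216;  (2·δd/d)² = (2×0.105)² = 0.0438
δQ/Q = √(0.0724) = 0.269
Q = 13360, so δQ = 0.269 × 13360 = 3590.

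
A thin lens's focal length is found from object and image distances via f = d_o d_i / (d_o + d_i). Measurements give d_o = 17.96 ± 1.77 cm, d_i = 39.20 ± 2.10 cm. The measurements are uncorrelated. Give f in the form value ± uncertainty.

12.32 ± 0.858 cm

∂f/∂d_o = (d_i/(d_o+d_i))² = 0.470;  ∂f/∂d_i = (d_o/(d_o+d_i))² = 0.0987
δf = √((∂f/∂d_o · δd_o)² + (∂f/∂d_i · δd_i)²) = √(0.693 + 0.0430) = 0.858 cm
f = 12.32 cm.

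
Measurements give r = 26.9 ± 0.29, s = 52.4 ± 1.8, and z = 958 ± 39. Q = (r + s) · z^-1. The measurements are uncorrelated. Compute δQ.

Let u = r + s = 79.3. δu = √(δr² + δs²) = √(0.0841 + 3.24) = 1.82, so δu/u = 0.0230.
Q is then a monomial in u, z:
δQ/Q = √((δu/u)² + (-1·δz/z)²) = √(0.000529 + 0.00166) = 0.0468
Q = 0.0828, so δQ = 0.0468 × 0.0828 = 0.00387.

0.00387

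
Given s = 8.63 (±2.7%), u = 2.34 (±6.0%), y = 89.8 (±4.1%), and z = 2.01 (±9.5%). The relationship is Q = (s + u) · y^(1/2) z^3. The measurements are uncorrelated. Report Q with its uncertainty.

Let w = s + u = 11.0. δw = √(δs² + δu²) = √(0.0543 + 0.0197) = 0.272, so δw/w = 0.0248.
Q is then a monomial in w, y, z:
δQ/Q = √((δw/w)² + (½·δy/y)² + (3·δz/z)²) = √(0.000615 + 0.000420 + 0.0812) = 0.287
Q = 844, so δQ = 0.287 × 844 = 242.

844 ± 242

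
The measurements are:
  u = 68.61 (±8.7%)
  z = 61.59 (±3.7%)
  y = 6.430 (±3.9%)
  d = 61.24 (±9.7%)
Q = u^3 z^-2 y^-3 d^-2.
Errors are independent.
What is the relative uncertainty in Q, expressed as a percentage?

Relative error in a monomial: (δQ/Q)² = Σ (nᵢ · δxᵢ/xᵢ)².
  (3·δu/u)² = (3×0.0870)² = 0.0681;  (-2·δz/z)² = (-2×0.0370)² = 0.00548;  (-3·δy/y)² = (-3×0.0390)² = 0.0137;  (-2·δd/d)² = (-2×0.0970)² = 0.0376
δQ/Q = √(0.125) = 0.353

35.3%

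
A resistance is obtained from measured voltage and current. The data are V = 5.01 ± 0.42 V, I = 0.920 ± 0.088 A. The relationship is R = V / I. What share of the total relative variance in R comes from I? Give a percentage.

56.6%

(δR/R)² = (1·δV/V)² + (-1·δI/I)²
  V term: (1×0.0838)² = 0.00703
  I term: (-1×0.0957)² = 0.00915
Total = 0.0162. Share from I = 0.00915/0.0162 = 0.566.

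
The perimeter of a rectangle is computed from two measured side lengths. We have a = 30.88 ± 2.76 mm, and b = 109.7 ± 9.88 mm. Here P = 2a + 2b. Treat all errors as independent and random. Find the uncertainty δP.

Absolute uncertainties add in quadrature for a linear combination:
  (2·δa)² = 30.5;  (2·δb)² = 390
δP = √(421) = 20.5 mm

20.5 mm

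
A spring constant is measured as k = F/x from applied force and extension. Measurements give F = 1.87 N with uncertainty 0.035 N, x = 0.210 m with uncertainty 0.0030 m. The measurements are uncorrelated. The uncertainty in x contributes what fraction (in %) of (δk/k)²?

36.8%

(δk/k)² = (1·δF/F)² + (-1·δx/x)²
  F term: (1×0.0187)² = 0.000350
  x term: (-1×0.0143)² = 0.000204
Total = 0.000554. Share from x = 0.000204/0.000554 = 0.368.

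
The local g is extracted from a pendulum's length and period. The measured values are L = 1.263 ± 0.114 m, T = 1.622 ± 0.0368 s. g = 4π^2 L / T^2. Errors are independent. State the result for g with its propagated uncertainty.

g is a product of powers, so relative uncertainties combine in quadrature:
  (1·δL/L)² = (1×0.0903)² = 0.00815;  (-2·δT/T)² = (-2×0.0227)² = 0.00206
δg/g = √(0.0102) = 0.101
g = 18.95 m/s^2, so δg = 0.101 × 18.95 = 1.91 m/s^2.

18.95 ± 1.91 m/s^2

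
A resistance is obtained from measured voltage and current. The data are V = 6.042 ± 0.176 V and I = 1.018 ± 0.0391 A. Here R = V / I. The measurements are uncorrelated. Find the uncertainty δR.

0.286 Ω

Products/powers → add relative errors in quadrature, weighted by exponent:
  (1·δV/V)² = (1×0.0291)² = 0.000849;  (-1·δI/I)² = (-1×0.0384)² = 0.00148
δR/R = √(0.00232) = 0.0482
R = 5.935 Ω, so δR = 0.0482 × 5.935 = 0.286 Ω.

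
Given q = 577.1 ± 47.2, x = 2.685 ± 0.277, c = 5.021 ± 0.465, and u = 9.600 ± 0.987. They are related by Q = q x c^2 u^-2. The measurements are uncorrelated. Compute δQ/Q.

Products/powers → add relative errors in quadrature, weighted by exponent:
  (1·δq/q)² = (1×0.0818)² = 0.00669;  (1·δx/x)² = (1×0.103)² = 0.0106;  (2·δc/c)² = (2×0.0926)² = 0.0343;  (-2·δu/u)² = (-2×0.103)² = 0.0423
δQ/Q = √(0.0939) = 0.306

0.306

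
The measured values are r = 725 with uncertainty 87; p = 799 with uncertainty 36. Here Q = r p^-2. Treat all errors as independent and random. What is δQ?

Q is a product of powers, so relative uncertainties combine in quadrature:
  (1·δr/r)² = (1×0.120)² = 0.0144;  (-2·δp/p)² = (-2×0.0451)² = 0.00812
δQ/Q = √(0.0225) = 0.150
Q = 0.00114, so δQ = 0.150 × 0.00114 = 0.000170.

0.000170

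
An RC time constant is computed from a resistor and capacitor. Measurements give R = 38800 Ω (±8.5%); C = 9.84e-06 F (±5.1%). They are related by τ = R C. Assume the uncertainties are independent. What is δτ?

For a monomial τ ∝ R, C, fractional errors add in quadrature:
  (1·δR/R)² = (1×0.0850)² = 0.00723;  (1·δC/C)² = (1×0.0510)² = 0.00260
δτ/τ = √(0.00983) = 0.0991
τ = 0.382 s, so δτ = 0.0991 × 0.382 = 0.0378 s.

0.0378 s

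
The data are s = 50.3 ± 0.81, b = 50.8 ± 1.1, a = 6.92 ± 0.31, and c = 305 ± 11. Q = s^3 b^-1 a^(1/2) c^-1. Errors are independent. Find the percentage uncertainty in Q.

Relative error in a monomial: (δQ/Q)² = Σ (nᵢ · δxᵢ/xᵢ)².
  (3·δs/s)² = (3×0.0161)² = 0.00233;  (-1·δb/b)² = (-1×0.0217)² = 0.000469;  (½·δa/a)² = (0.5×0.0448)² = 0.000502;  (-1·δc/c)² = (-1×0.0361)² = 0.00130
δQ/Q = √(0.00461) = 0.0679

6.79%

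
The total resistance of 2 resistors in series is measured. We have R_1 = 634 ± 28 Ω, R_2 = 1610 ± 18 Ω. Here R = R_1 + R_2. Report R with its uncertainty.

Sums and differences: (δR)² = Σ (cᵢ δxᵢ)².
  (δR_1)² = 784;  (δR_2)² = 324
δR = √(1110) = 33.3 Ω
R = 2240 Ω.

2240 ± 33.3 Ω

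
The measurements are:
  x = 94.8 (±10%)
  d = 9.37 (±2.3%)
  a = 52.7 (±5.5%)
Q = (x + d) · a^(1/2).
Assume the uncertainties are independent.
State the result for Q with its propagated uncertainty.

Let u = x + d = 104. δu = √(δx² + δd²) = √(89.9 + 0.0464) = 9.48, so δu/u = 0.0910.
Q is then a monomial in u, a:
δQ/Q = √((δu/u)² + (½·δa/a)²) = √(0.00829 + 0.000756) = 0.0951
Q = 756, so δQ = 0.0951 × 756 = 71.9.

756 ± 71.9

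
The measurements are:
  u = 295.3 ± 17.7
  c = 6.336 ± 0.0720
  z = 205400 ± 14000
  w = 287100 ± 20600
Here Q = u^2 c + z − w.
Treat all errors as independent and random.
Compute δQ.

Let p = u^2·c = 552500. δp/p = √((2·δu/u)² + (1·δc/c)²) = √(0.0144 + 0.000129) = 0.120, so δp = 66500.
Q = p + z − w: δQ = √(δp² + δz² + δw²) = √(4.43e+09 + 1.96e+08 + 4.24e+08) = 71000

71000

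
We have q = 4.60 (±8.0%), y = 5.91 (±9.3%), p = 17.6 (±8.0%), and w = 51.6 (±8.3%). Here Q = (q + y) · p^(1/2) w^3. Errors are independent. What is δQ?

1.57e+06

Let u = q + y = 10.5. δu = √(δq² + δy²) = √(0.135 + 0.302) = 0.661, so δu/u = 0.0629.
Q is then a monomial in u, p, w:
δQ/Q = √((δu/u)² + (½·δp/p)² + (3·δw/w)²) = √(0.00396 + 0.00160 + 0.0620) = 0.260
Q = 6.06e+06, so δQ = 0.260 × 6.06e+06 = 1.57e+06.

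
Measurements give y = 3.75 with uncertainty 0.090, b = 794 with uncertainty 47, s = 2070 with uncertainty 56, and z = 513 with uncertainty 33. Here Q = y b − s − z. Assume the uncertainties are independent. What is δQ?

201

Let p = y·b = 2980. δp/p = √((1·δy/y)² + (1·δb/b)²) = √(0.000576 + 0.00350) = 0.0639, so δp = 190.
Q = p − s − z: δQ = √(δp² + δs² + δz²) = √(36200 + 3140 + 1090) = 201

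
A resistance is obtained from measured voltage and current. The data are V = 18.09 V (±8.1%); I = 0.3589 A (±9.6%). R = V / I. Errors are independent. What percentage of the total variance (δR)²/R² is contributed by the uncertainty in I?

58.4%

(δR/R)² = (1·δV/V)² + (-1·δI/I)²
  V term: (1×0.0810)² = 0.00656
  I term: (-1×0.0960)² = 0.00922
Total = 0.0158. Share from I = 0.00922/0.0158 = 0.584.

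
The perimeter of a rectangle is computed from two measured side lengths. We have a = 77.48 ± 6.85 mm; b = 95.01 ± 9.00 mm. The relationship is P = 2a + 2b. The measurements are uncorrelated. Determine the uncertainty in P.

Sums and differences: (δP)² = Σ (cᵢ δxᵢ)².
  (2·δa)² = 188;  (2·δb)² = 324
δP = √(512) = 22.6 mm

22.6 mm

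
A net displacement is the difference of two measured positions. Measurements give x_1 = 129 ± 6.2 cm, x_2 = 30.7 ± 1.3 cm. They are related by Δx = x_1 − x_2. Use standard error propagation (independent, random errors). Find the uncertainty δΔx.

Each term contributes (cᵢ δxᵢ)² to (δΔx)²:
  (δx_1)² = 38.4;  (δx_2)² = 1.69
δΔx = √(40.1) = 6.33 cm

6.33 cm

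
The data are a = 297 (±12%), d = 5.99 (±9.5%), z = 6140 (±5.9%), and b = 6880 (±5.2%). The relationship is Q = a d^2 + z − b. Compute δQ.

Let p = a·d^2 = 10700. δp/p = √((1·δa/a)² + (2·δd/d)²) = √(0.0144 + 0.0361) = 0.225, so δp = 2390.
Q = p + z − b: δQ = √(δp² + δz² + δb²) = √(5.73e+06 + 1.31e+05 + 1.28e+05) = 2450

2450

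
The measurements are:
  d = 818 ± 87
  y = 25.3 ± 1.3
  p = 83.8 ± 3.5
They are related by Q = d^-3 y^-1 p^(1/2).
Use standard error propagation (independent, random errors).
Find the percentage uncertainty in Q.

Products/powers → add relative errors in quadrature, weighted by exponent:
  (-3·δd/d)² = (-3×0.106)² = 0.102;  (-1·δy/y)² = (-1×0.0514)² = 0.00264;  (½·δp/p)² = (0.5×0.0418)² = 0.000436
δQ/Q = √(0.105) = 0.324

32.4%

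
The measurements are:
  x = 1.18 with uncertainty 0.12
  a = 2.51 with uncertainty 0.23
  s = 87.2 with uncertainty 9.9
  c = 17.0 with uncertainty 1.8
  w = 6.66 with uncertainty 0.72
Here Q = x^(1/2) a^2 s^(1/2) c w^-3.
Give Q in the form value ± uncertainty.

For a monomial Q ∝ x^(1/2), a^2, s^(1/2), c, w^-3, fractional errors add in quadrature:
  (½·δx/x)² = (0.5×0.102)² = 0.00259;  (2·δa/a)² = (2×0.0916)² = 0.0336;  (½·δs/s)² = (0.5×0.114)² = 0.00322;  (1·δc/c)² = (1×0.106)² = 0.0112;  (-3·δw/w)² = (-3×0.108)² = 0.105
δQ/Q = √(0.156) = 0.395
Q = 3.68, so δQ = 0.395 × 3.68 = 1.45.

3.68 ± 1.45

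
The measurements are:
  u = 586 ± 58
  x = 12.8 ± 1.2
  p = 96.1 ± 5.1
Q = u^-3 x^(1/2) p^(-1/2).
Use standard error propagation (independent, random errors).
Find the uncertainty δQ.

5.47e-10

Q is a product of powers, so relative uncertainties combine in quadrature:
  (-3·δu/u)² = (-3×0.0990)² = 0.0882;  (½·δx/x)² = (0.5×0.0937)² = 0.00220;  (−½·δp/p)² = (-0.5×0.0531)² = 0.000704
δQ/Q = √(0.0911) = 0.302
Q = 1.81e-09, so δQ = 0.302 × 1.81e-09 = 5.47e-10.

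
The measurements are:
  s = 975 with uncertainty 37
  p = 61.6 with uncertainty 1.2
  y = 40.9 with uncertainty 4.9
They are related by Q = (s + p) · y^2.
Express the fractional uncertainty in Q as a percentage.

Let u = s + p = 1040. δu = √(δs² + δp²) = √(1370 + 1.44) = 37.0, so δu/u = 0.0357.
Q is then a monomial in u, y:
δQ/Q = √((δu/u)² + (2·δy/y)²) = √(0.00128 + 0.0574) = 0.242

24.2%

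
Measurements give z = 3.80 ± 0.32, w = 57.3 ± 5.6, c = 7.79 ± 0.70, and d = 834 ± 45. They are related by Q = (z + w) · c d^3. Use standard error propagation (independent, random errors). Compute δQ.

5.71e+10

Let u = z + w = 61.1. δu = √(δz² + δw²) = √(0.102 + 31.4) = 5.61, so δu/u = 0.0918.
Q is then a monomial in u, c, d:
δQ/Q = √((δu/u)² + (1·δc/c)² + (3·δd/d)²) = √(0.00843 + 0.00807 + 0.0262) = 0.207
Q = 2.76e+11, so δQ = 0.207 × 2.76e+11 = 5.71e+10.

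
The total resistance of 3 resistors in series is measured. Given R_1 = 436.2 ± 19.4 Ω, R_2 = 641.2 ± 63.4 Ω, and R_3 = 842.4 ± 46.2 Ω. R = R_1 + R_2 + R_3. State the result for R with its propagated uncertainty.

1920 ± 80.8 Ω

Each term contributes (cᵢ δxᵢ)² to (δR)²:
  (δR_1)² = 376;  (δR_2)² = 4020;  (δR_3)² = 2130
δR = √(6530) = 80.8 Ω
R = 1920 Ω.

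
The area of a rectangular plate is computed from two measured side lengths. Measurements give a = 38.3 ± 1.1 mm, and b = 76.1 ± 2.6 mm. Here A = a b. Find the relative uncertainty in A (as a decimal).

0.0446

Relative error in a monomial: (δA/A)² = Σ (nᵢ · δxᵢ/xᵢ)².
  (1·δa/a)² = (1×0.0287)² = 0.000825;  (1·δb/b)² = (1×0.0342)² = 0.00117
δA/A = √(0.00199) = 0.0446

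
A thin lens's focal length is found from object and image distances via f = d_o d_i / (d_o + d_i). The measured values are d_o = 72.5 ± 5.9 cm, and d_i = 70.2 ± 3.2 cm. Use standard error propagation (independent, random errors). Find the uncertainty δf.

1.65 cm

∂f/∂d_o = (d_i/(d_o+d_i))² = 0.242;  ∂f/∂d_i = (d_o/(d_o+d_i))² = 0.258
δf = √((∂f/∂d_o · δd_o)² + (∂f/∂d_i · δd_i)²) = √(2.04 + 0.682) = 1.65 cm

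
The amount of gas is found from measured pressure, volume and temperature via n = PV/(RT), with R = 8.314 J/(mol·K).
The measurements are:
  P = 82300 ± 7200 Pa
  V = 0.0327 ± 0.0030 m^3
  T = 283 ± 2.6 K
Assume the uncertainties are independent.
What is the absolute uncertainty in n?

0.145 mol

n is a product of powers, so relative uncertainties combine in quadrature:
  (1·δP/P)² = (1×0.0875)² = 0.00765;  (1·δV/V)² = (1×0.0917)² = 0.00842;  (-1·δT/T)² = (-1×0.00919)² = 8.44e-05
δn/n = √(0.0162) = 0.127
n = 1.14 mol, so δn = 0.127 × 1.14 = 0.145 mol.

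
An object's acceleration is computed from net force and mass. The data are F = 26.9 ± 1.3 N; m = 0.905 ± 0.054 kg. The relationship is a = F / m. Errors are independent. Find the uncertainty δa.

Relative error in a monomial: (δa/a)² = Σ (nᵢ · δxᵢ/xᵢ)².
  (1·δF/F)² = (1×0.0483)² = 0.00234;  (-1·δm/m)² = (-1×0.0597)² = 0.00356
δa/a = √(0.00590) = 0.0768
a = 29.7 m/s^2, so δa = 0.0768 × 29.7 = 2.28 m/s^2.

2.28 m/s^2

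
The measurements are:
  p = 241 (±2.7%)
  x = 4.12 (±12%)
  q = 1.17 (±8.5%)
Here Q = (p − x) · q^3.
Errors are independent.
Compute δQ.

97.3

Let u = p − x = 237. δu = √(δp² + δx²) = √(42.3 + 0.244) = 6.53, so δu/u = 0.0275.
Q is then a monomial in u, q:
δQ/Q = √((δu/u)² + (3·δq/q)²) = √(0.000759 + 0.0650) = 0.256
Q = 379, so δQ = 0.256 × 379 = 97.3.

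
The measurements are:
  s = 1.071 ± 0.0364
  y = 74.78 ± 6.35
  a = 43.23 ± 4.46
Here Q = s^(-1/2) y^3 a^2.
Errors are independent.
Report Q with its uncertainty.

(7.551 ± 2.48) × 10^8

Q is a product of powers, so relative uncertainties combine in quadrature:
  (−½·δs/s)² = (-0.5×0.0340)² = 0.000289;  (3·δy/y)² = (3×0.0849)² = 0.0649;  (2·δa/a)² = (2×0.103)² = 0.0426
δQ/Q = √(0.108) = 0.328
Q = 7.551e+08, so δQ = 0.328 × 7.551e+08 = 2.48e+08.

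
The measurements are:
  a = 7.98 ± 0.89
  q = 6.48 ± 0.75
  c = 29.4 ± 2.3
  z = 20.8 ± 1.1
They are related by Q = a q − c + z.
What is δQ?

Let p = a·q = 51.7. δp/p = √((1·δa/a)² + (1·δq/q)²) = √(0.0124 + 0.0134) = 0.161, so δp = 8.31.
Q = p − c + z: δQ = √(δp² + δc² + δz²) = √(69.1 + 5.29 + 1.21) = 8.69

8.69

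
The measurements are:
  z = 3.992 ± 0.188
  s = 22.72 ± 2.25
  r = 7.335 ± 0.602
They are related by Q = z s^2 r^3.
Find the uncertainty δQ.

Relative error in a monomial: (δQ/Q)² = Σ (nᵢ · δxᵢ/xᵢ)².
  (1·δz/z)² = (1×0.0471)² = 0.00222;  (2·δs/s)² = (2×0.0990)² = 0.0392;  (3·δr/r)² = (3×0.0821)² = 0.0606
δQ/Q = √(0.102) = 0.319
Q = 813200, so δQ = 0.319 × 813200 = 2.6e+05.

2.6e+05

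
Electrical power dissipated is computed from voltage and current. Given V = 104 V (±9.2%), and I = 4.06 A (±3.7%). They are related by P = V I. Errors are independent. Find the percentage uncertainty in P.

Since P is a product/quotient, work with relative uncertainties:
  (1·δV/V)² = (1×0.0920)² = 0.00846;  (1·δI/I)² = (1×0.0370)² = 0.00137
δP/P = √(0.00983) = 0.0992

9.92%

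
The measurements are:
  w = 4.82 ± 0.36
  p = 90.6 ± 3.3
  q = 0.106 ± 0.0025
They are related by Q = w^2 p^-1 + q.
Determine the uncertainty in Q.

Let h = w^2·p^-1 = 0.256. δh/h = √((2·δw/w)² + (-1·δp/p)²) = √(0.0223 + 0.00133) = 0.154, so δh = 0.0394.
Q = h + q: δQ = √(δh² + δq²) = √(0.00155 + 6.25e-06) = 0.0395

0.0395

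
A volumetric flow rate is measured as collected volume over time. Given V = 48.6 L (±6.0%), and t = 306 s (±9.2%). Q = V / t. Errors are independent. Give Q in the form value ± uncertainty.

0.159 ± 0.0174 L/s

Since Q is a product/quotient, work with relative uncertainties:
  (1·δV/V)² = (1×0.0600)² = 0.00360;  (-1·δt/t)² = (-1×0.0920)² = 0.00846
δQ/Q = √(0.0121) = 0.110
Q = 0.159 L/s, so δQ = 0.110 × 0.159 = 0.0174 L/s.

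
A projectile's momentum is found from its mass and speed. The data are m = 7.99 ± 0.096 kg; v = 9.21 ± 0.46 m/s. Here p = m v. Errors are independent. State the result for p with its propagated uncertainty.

Products/powers → add relative errors in quadrature, weighted by exponent:
  (1·δm/m)² = (1×0.0120)² = 0.000144;  (1·δv/v)² = (1×0.0499)² = 0.00249
δp/p = √(0.00264) = 0.0514
p = 73.6 kg·m/s, so δp = 0.0514 × 73.6 = 3.78 kg·m/s.

73.6 ± 3.78 kg·m/s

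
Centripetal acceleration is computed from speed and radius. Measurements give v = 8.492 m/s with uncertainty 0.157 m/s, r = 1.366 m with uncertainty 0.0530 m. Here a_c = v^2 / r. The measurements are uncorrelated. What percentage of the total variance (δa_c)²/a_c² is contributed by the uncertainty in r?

(δa_c/a_c)² = (2·δv/v)² + (-1·δr/r)²
  v term: (2×0.0185)² = 0.00137
  r term: (-1×0.0388)² = 0.00151
Total = 0.00287. Share from r = 0.00151/0.00287 = 0.524.

52.4%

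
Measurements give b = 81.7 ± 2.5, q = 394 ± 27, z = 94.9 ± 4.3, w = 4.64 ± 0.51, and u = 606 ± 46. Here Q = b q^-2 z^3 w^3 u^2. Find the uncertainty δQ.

6.8e+09

Products/powers → add relative errors in quadrature, weighted by exponent:
  (1·δb/b)² = (1×0.0306)² = 0.000936;  (-2·δq/q)² = (-2×0.0685)² = 0.0188;  (3·δz/z)² = (3×0.0453)² = 0.0185;  (3·δw/w)² = (3×0.110)² = 0.109;  (2·δu/u)² = (2×0.0759)² = 0.0230
δQ/Q = √(0.170) = 0.412
Q = 1.65e+10, so δQ = 0.412 × 1.65e+10 = 6.8e+09.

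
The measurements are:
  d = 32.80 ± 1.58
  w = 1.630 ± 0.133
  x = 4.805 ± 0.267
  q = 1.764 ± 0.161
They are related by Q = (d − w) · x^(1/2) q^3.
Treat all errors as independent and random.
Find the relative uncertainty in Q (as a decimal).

0.280

Let u = d − w = 31.17. δu = √(δd² + δw²) = √(2.50 + 0.0177) = 1.59, so δu/u = 0.0509.
Q is then a monomial in u, x, q:
δQ/Q = √((δu/u)² + (½·δx/x)² + (3·δq/q)²) = √(0.00259 + 0.000772 + 0.0750) = 0.280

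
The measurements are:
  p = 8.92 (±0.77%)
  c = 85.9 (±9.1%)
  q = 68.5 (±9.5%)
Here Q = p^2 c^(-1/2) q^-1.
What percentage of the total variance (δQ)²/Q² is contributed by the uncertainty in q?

(δQ/Q)² = (2·δp/p)² + (−½·δc/c)² + (-1·δq/q)²
  p term: (2×0.00770)² = 0.000237
  c term: (-0.5×0.0910)² = 0.00207
  q term: (-1×0.0950)² = 0.00903
Total = 0.0113. Share from q = 0.00903/0.0113 = 0.796.

79.6%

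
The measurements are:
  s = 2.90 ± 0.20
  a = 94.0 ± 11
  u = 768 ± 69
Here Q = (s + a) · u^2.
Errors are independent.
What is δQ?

1.21e+07

Let w = s + a = 96.9. δw = √(δs² + δa²) = √(0.0400 + 121) = 11.0, so δw/w = 0.114.
Q is then a monomial in w, u:
δQ/Q = √((δw/w)² + (2·δu/u)²) = √(0.0129 + 0.0323) = 0.213
Q = 5.72e+07, so δQ = 0.213 × 5.72e+07 = 1.21e+07.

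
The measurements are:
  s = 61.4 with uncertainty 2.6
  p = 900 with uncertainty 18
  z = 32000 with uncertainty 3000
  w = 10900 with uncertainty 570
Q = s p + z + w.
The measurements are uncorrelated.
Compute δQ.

4000

Let h = s·p = 55300. δh/h = √((1·δs/s)² + (1·δp/p)²) = √(0.00179 + 0.000400) = 0.0468, so δh = 2590.
Q = h + z + w: δQ = √(δh² + δz² + δw²) = √(6.7e+06 + 9e+06 + 3.25e+05) = 4000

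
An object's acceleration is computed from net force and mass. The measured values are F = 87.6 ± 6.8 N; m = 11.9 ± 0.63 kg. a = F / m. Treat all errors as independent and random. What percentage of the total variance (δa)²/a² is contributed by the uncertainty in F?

68.3%

(δa/a)² = (1·δF/F)² + (-1·δm/m)²
  F term: (1×0.0776)² = 0.00603
  m term: (-1×0.0529)² = 0.00280
Total = 0.00883. Share from F = 0.00603/0.00883 = 0.683.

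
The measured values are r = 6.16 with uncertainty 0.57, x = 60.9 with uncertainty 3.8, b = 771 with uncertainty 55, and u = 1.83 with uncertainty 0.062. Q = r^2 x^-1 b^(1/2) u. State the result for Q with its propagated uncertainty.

For a monomial Q ∝ r^2, x^-1, b^(1/2), u, fractional errors add in quadrature:
  (2·δr/r)² = (2×0.0925)² = 0.0342;  (-1·δx/x)² = (-1×0.0624)² = 0.00389;  (½·δb/b)² = (0.5×0.0713)² = 0.00127;  (1·δu/u)² = (1×0.0339)² = 0.00115
δQ/Q = √(0.0406) = 0.201
Q = 31.7, so δQ = 0.201 × 31.7 = 6.38.

31.7 ± 6.38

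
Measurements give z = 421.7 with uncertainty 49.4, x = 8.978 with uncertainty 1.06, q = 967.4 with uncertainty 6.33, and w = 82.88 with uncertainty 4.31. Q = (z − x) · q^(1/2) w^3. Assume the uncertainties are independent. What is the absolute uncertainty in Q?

1.44e+09

Let u = z − x = 412.7. δu = √(δz² + δx²) = √(2440 + 1.12) = 49.4, so δu/u = 0.120.
Q is then a monomial in u, q, w:
δQ/Q = √((δu/u)² + (½·δq/q)² + (3·δw/w)²) = √(0.0143 + 1.07e-05 + 0.0243) = 0.197
Q = 7.308e+09, so δQ = 0.197 × 7.308e+09 = 1.44e+09.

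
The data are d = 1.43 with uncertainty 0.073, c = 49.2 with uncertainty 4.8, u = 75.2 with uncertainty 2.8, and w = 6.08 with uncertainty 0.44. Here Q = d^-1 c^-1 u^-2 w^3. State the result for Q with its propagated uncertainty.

0.000565 ± 0.000144

For a monomial Q ∝ d^-1, c^-1, u^-2, w^3, fractional errors add in quadrature:
  (-1·δd/d)² = (-1×0.0510)² = 0.00261;  (-1·δc/c)² = (-1×0.0976)² = 0.00952;  (-2·δu/u)² = (-2×0.0372)² = 0.00555;  (3·δw/w)² = (3×0.0724)² = 0.0471
δQ/Q = √(0.0648) = 0.255
Q = 0.000565, so δQ = 0.255 × 0.000565 = 0.000144.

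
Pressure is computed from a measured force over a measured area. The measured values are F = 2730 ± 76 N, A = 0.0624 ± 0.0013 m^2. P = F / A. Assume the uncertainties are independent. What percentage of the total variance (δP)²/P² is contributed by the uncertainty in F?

64.1%

(δP/P)² = (1·δF/F)² + (-1·δA/A)²
  F term: (1×0.0278)² = 0.000775
  A term: (-1×0.0208)² = 0.000434
Total = 0.00121. Share from F = 0.000775/0.00121 = 0.641.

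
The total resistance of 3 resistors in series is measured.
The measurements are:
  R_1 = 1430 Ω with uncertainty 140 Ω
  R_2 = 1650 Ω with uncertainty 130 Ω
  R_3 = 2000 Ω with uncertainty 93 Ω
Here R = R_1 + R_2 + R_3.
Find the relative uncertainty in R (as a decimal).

0.0418

Absolute uncertainties add in quadrature for a linear combination:
  (δR_1)² = 19600;  (δR_2)² = 16900;  (δR_3)² = 8650
δR = √(45100) = 212 Ω
R = 5080 Ω, so δR/R = 212/5080 = 0.0418.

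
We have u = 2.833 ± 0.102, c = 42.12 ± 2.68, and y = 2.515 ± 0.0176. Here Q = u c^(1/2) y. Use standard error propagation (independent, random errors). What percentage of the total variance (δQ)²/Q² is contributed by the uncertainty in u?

55.0%

(δQ/Q)² = (1·δu/u)² + (½·δc/c)² + (1·δy/y)²
  u term: (1×0.0360)² = 0.00130
  c term: (0.5×0.0636)² = 0.00101
  y term: (1×0.00700)² = 4.9e-05
Total = 0.00236. Share from u = 0.00130/0.00236 = 0.550.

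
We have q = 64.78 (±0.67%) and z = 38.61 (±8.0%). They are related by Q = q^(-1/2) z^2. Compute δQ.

Each factor contributes (exponent × relative error)² to (δQ/Q)²:
  (−½·δq/q)² = (-0.5×0.00670)² = 1.12e-05;  (2·δz/z)² = (2×0.0800)² = 0.0256
δQ/Q = √(0.0256) = 0.160
Q = 185.2, so δQ = 0.160 × 185.2 = 29.6.

29.6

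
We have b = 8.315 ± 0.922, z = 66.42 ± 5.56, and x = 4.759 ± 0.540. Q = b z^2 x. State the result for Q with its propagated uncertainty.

174600 ± 40300

Since Q is a product/quotient, work with relative uncertainties:
  (1·δb/b)² = (1×0.111)² = 0.0123;  (2·δz/z)² = (2×0.0837)² = 0.0280;  (1·δx/x)² = (1×0.113)² = 0.0129
δQ/Q = √(0.0532) = 0.231
Q = 174600, so δQ = 0.231 × 174600 = 40300.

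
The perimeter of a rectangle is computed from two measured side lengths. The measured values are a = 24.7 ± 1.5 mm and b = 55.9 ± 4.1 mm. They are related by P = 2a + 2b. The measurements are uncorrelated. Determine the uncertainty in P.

Each term contributes (cᵢ δxᵢ)² to (δP)²:
  (2·δa)² = 9.00;  (2·δb)² = 67.2
δP = √(76.2) = 8.73 mm

8.73 mm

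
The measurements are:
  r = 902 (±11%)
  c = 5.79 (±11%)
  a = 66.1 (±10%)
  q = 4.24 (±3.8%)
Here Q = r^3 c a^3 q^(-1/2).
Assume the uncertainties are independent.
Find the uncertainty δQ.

Since Q is a product/quotient, work with relative uncertainties:
  (3·δr/r)² = (3×0.110)² = 0.109;  (1·δc/c)² = (1×0.110)² = 0.0121;  (3·δa/a)² = (3×0.100)² = 0.0900;  (−½·δq/q)² = (-0.5×0.0380)² = 0.000361
δQ/Q = √(0.211) = 0.460
Q = 5.96e+14, so δQ = 0.460 × 5.96e+14 = 2.74e+14.

2.74e+14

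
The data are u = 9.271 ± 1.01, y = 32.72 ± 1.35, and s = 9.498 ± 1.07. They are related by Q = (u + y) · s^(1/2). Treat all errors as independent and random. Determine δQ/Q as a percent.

Let w = u + y = 41.99. δw = √(δu² + δy²) = √(1.02 + 1.82) = 1.69, so δw/w = 0.0402.
Q is then a monomial in w, s:
δQ/Q = √((δw/w)² + (½·δs/s)²) = √(0.00161 + 0.00317) = 0.0692

6.92%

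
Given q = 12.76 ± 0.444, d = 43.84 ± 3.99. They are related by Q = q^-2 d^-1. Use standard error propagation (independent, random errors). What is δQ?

Each factor contributes (exponent × relative error)² to (δQ/Q)²:
  (-2·δq/q)² = (-2×0.0348)² = 0.00484;  (-1·δd/d)² = (-1×0.0910)² = 0.00828
δQ/Q = √(0.0131) = 0.115
Q = 0.0001401, so δQ = 0.115 × 0.0001401 = 1.61e-05.

1.61e-05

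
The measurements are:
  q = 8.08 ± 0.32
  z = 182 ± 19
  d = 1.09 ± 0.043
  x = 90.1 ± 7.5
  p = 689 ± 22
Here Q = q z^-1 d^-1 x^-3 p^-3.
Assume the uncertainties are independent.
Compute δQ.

Relative error in a monomial: (δQ/Q)² = Σ (nᵢ · δxᵢ/xᵢ)².
  (1·δq/q)² = (1×0.0396)² = 0.00157;  (-1·δz/z)² = (-1×0.104)² = 0.0109;  (-1·δd/d)² = (-1×0.0394)² = 0.00156;  (-3·δx/x)² = (-3×0.0832)² = 0.0624;  (-3·δp/p)² = (-3×0.0319)² = 0.00918
δQ/Q = √(0.0856) = 0.293
Q = 1.7e-16, so δQ = 0.293 × 1.7e-16 = 4.98e-17.

4.98e-17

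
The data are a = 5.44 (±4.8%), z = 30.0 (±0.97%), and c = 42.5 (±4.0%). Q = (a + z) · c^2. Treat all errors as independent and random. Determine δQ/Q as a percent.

Let u = a + z = 35.4. δu = √(δa² + δz²) = √(0.0682 + 0.0847) = 0.391, so δu/u = 0.0110.
Q is then a monomial in u, c:
δQ/Q = √((δu/u)² + (2·δc/c)²) = √(0.000122 + 0.00640) = 0.0808

8.08%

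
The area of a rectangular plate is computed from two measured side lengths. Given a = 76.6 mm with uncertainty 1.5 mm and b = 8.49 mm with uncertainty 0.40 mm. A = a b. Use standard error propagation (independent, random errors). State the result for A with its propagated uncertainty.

Relative error in a monomial: (δA/A)² = Σ (nᵢ · δxᵢ/xᵢ)².
  (1·δa/a)² = (1×0.0196)² = 0.000383;  (1·δb/b)² = (1×0.0471)² = 0.00222
δA/A = √(0.00260) = 0.0510
A = 650 mm^2, so δA = 0.0510 × 650 = 33.2 mm^2.

650 ± 33.2 mm^2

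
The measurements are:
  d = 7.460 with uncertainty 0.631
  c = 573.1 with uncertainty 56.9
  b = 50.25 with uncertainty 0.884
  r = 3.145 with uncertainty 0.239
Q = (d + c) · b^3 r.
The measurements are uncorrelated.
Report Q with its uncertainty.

Let u = d + c = 580.6. δu = √(δd² + δc²) = √(0.398 + 3240) = 56.9, so δu/u = 0.0980.
Q is then a monomial in u, b, r:
δQ/Q = √((δu/u)² + (3·δb/b)² + (1·δr/r)²) = √(0.00961 + 0.00279 + 0.00578) = 0.135
Q = 2.317e+08, so δQ = 0.135 × 2.317e+08 = 3.12e+07.

(2.317 ± 0.312) × 10^8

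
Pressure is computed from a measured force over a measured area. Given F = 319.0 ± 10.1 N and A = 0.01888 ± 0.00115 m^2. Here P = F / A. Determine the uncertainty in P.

Relative error in a monomial: (δP/P)² = Σ (nᵢ · δxᵢ/xᵢ)².
  (1·δF/F)² = (1×0.0317)² = 0.00100;  (-1·δA/A)² = (-1×0.0609)² = 0.00371
δP/P = √(0.00471) = 0.0686
P = 16900 Pa, so δP = 0.0686 × 16900 = 1160 Pa.

1160 Pa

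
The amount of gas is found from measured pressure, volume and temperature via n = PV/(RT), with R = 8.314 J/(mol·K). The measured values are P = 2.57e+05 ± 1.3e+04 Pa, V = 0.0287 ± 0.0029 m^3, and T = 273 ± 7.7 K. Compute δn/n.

Since n is a product/quotient, work with relative uncertainties:
  (1·δP/P)² = (1×0.0506)² = 0.00256;  (1·δV/V)² = (1×0.101)² = 0.0102;  (-1·δT/T)² = (-1×0.0282)² = 0.000796
δn/n = √(0.0136) = 0.116

0.116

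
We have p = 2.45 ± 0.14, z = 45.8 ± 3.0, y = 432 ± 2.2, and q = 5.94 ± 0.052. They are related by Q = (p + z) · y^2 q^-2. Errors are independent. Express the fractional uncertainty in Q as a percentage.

6.55%

Let u = p + z = 48.2. δu = √(δp² + δz²) = √(0.0196 + 9.00) = 3.00, so δu/u = 0.0622.
Q is then a monomial in u, y, q:
δQ/Q = √((δu/u)² + (2·δy/y)² + (-2·δq/q)²) = √(0.00387 + 0.000104 + 0.000307) = 0.0655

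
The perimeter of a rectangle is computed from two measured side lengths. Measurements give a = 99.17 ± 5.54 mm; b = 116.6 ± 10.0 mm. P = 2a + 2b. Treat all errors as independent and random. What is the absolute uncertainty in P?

22.9 mm

P is a linear combination, so absolute uncertainties add in quadrature:
  (2·δa)² = 123;  (2·δb)² = 400
δP = √(523) = 22.9 mm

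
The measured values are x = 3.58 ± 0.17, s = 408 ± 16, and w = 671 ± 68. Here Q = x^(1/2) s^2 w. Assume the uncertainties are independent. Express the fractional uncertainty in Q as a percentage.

For a monomial Q ∝ x^(1/2), s^2, w, fractional errors add in quadrature:
  (½·δx/x)² = (0.5×0.0475)² = 0.000564;  (2·δs/s)² = (2×0.0392)² = 0.00615;  (1·δw/w)² = (1×0.101)² = 0.0103
δQ/Q = √(0.0170) = 0.130

13.0%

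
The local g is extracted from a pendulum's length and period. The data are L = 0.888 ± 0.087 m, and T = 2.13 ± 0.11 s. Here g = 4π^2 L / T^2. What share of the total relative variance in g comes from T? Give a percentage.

52.6%

(δg/g)² = (1·δL/L)² + (-2·δT/T)²
  L term: (1×0.0980)² = 0.00960
  T term: (-2×0.0516)² = 0.0107
Total = 0.0203. Share from T = 0.0107/0.0203 = 0.526.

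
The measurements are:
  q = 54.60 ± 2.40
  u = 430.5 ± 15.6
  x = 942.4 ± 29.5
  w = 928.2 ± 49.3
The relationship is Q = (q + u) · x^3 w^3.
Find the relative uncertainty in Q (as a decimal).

Let h = q + u = 485.1. δh = √(δq² + δu²) = √(5.76 + 243) = 15.8, so δh/h = 0.0325.
Q is then a monomial in h, x, w:
δQ/Q = √((δh/h)² + (3·δx/x)² + (3·δw/w)²) = √(0.00106 + 0.00882 + 0.0254) = 0.188

0.188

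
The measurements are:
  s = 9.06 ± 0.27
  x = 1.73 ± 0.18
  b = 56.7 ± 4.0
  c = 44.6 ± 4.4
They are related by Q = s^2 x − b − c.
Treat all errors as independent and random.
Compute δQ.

Let p = s^2·x = 142. δp/p = √((2·δs/s)² + (1·δx/x)²) = √(0.00355 + 0.0108) = 0.120, so δp = 17.0.
Q = p − b − c: δQ = √(δp² + δb² + δc²) = √(290 + 16.0 + 19.4) = 18.0

18.0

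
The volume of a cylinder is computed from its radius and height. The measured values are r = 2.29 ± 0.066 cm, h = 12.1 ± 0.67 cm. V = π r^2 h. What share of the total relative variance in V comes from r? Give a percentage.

(δV/V)² = (2·δr/r)² + (1·δh/h)²
  r term: (2×0.0288)² = 0.00332
  h term: (1×0.0554)² = 0.00307
Total = 0.00639. Share from r = 0.00332/0.00639 = 0.520.

52.0%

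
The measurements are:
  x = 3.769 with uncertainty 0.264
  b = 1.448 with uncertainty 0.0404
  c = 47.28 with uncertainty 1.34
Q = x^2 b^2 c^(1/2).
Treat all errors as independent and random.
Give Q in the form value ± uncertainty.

204.8 ± 31.0

Q is a product of powers, so relative uncertainties combine in quadrature:
  (2·δx/x)² = (2×0.0700)² = 0.0196;  (2·δb/b)² = (2×0.0279)² = 0.00311;  (½·δc/c)² = (0.5×0.0283)² = 0.000201
δQ/Q = √(0.0229) = 0.151
Q = 204.8, so δQ = 0.151 × 204.8 = 31.0.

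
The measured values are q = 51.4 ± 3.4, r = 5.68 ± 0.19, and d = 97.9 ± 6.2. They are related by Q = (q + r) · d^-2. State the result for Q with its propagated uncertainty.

Let u = q + r = 57.1. δu = √(δq² + δr²) = √(11.6 + 0.0361) = 3.41, so δu/u = 0.0597.
Q is then a monomial in u, d:
δQ/Q = √((δu/u)² + (-2·δd/d)²) = √(0.00356 + 0.0160) = 0.140
Q = 0.00596, so δQ = 0.140 × 0.00596 = 0.000834.

0.00596 ± 0.000834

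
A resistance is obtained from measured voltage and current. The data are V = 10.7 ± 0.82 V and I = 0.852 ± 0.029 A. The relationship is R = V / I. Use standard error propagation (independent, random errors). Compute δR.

Products/powers → add relative errors in quadrature, weighted by exponent:
  (1·δV/V)² = (1×0.0766)² = 0.00587;  (-1·δI/I)² = (-1×0.0340)² = 0.00116
δR/R = √(0.00703) = 0.0839
R = 12.6 Ω, so δR = 0.0839 × 12.6 = 1.05 Ω.

1.05 Ω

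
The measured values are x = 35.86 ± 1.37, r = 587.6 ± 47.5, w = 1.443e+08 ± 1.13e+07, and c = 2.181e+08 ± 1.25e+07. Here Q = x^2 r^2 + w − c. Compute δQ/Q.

Let p = x^2·r^2 = 4.44e+08. δp/p = √((2·δx/x)² + (2·δr/r)²) = √(0.00584 + 0.0261) = 0.179, so δp = 7.94e+07.
Q = p + w − c: δQ = √(δp² + δw² + δc²) = √(6.3e+15 + 1.28e+14 + 1.56e+14) = 8.12e+07
Q = 3.702e+08, so δQ/Q = 8.12e+07/3.702e+08 = 0.219.

0.219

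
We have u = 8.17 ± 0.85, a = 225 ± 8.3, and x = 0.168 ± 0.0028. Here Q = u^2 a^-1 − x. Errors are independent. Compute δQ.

0.0628

Let p = u^2·a^-1 = 0.297. δp/p = √((2·δu/u)² + (-1·δa/a)²) = √(0.0433 + 0.00136) = 0.211, so δp = 0.0627.
Q = p − x: δQ = √(δp² + δx²) = √(0.00393 + 7.84e-06) = 0.0628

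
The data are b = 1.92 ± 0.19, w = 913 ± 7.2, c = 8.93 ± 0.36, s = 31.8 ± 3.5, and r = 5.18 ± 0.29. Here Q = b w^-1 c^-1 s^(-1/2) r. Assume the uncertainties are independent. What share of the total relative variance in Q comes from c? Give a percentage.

(δQ/Q)² = (1·δb/b)² + (-1·δw/w)² + (-1·δc/c)² + (−½·δs/s)² + (1·δr/r)²
  b term: (1×0.0990)² = 0.00979
  w term: (-1×0.00789)² = 6.22e-05
  c term: (-1×0.0403)² = 0.00163
  s term: (-0.5×0.110)² = 0.00303
  r term: (1×0.0560)² = 0.00313
Total = 0.0176. Share from c = 0.00163/0.0176 = 0.0921.

9.21%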